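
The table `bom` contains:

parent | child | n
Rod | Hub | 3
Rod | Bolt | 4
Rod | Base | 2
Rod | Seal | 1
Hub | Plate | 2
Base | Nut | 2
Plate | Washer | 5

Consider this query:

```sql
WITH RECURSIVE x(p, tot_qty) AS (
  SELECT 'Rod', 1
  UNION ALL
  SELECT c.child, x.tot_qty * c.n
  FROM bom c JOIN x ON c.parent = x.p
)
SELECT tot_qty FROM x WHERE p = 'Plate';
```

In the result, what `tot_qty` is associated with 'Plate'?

6

Base: (Rod, tot_qty=1).
Iteration 1: components of {Rod} -> Base = 1*2 = 2, Bolt = 1*4 = 4, Hub = 1*3 = 3, Seal = 1*1 = 1.
Iteration 2: components of {Base,Bolt,Hub,Seal} -> Nut = 2*2 = 4, Plate = 3*2 = 6.
Iteration 3: components of {Nut,Plate} -> Washer = 6*5 = 30.
Iteration 4: no further components; recursion stops.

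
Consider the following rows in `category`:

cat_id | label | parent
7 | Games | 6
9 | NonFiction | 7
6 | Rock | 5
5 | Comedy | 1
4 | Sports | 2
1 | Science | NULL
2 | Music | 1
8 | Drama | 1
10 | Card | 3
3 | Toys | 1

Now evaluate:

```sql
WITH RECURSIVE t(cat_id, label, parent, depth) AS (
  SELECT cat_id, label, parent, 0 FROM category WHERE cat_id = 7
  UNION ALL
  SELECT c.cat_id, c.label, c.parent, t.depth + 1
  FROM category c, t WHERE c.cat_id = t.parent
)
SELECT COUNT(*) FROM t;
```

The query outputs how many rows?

Base: cat_id=7 (Games), parent=6, depth 0.
Iteration 1: join on cat_id=6 -> Rock (id 6, parent=5, depth 1).
Iteration 2: join on cat_id=5 -> Comedy (id 5, parent=1, depth 2).
Iteration 3: join on cat_id=1 -> Science (id 1, parent=NULL, depth 3).
Iteration 4: parent is NULL; no match; recursion stops.
Total rows emitted: 4.

4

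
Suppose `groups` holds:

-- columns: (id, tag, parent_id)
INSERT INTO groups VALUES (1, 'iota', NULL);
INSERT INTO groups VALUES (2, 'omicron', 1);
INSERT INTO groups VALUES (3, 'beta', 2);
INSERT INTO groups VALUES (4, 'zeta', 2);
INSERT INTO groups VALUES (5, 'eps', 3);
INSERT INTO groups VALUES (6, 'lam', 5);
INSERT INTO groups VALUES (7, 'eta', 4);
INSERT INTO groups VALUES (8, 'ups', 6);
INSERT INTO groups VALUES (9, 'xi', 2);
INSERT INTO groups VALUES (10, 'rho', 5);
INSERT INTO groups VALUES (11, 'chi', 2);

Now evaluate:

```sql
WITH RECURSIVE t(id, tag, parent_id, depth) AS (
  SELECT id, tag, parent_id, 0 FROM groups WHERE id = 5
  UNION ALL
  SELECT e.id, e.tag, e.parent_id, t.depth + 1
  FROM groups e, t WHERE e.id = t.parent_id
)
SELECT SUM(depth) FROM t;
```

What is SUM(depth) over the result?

6

Base: id=5 (eps), parent_id=3, depth 0.
Iteration 1: join on id=3 -> beta (id 3, parent_id=2, depth 1).
Iteration 2: join on id=2 -> omicron (id 2, parent_id=1, depth 2).
Iteration 3: join on id=1 -> iota (id 1, parent_id=NULL, depth 3).
Iteration 4: parent_id is NULL; no match; recursion stops.
SUM(depth) = 0 + 1 + 2 + 3 = 6.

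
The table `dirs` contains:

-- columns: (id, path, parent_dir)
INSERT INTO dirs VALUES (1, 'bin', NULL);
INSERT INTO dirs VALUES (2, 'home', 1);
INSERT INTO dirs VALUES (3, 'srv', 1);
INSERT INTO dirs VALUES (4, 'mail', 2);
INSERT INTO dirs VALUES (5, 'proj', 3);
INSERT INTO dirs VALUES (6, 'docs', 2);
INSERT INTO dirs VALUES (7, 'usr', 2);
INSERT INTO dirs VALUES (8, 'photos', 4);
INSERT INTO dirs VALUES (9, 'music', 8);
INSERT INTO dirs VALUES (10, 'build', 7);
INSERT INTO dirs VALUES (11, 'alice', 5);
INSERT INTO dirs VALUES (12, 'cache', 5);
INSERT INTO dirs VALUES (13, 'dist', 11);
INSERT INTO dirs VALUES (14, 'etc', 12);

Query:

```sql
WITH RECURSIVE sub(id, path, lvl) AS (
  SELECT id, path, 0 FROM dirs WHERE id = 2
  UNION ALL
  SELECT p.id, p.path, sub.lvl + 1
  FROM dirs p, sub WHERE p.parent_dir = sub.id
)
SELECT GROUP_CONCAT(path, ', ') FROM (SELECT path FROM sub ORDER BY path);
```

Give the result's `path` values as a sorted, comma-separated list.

Base: id=2 (home) at lvl 0.
Iteration 1: rows with parent_dir in {2} -> mail (id 4, lvl 1), docs (id 6, lvl 1), usr (id 7, lvl 1).
Iteration 2: rows with parent_dir in {4,6,7} -> photos (id 8, lvl 2), build (id 10, lvl 2).
Iteration 3: rows with parent_dir in {8,10} -> music (id 9, lvl 3).
Iteration 4: no rows with parent_dir in {9}; recursion stops.

build, docs, home, mail, music, photos, usr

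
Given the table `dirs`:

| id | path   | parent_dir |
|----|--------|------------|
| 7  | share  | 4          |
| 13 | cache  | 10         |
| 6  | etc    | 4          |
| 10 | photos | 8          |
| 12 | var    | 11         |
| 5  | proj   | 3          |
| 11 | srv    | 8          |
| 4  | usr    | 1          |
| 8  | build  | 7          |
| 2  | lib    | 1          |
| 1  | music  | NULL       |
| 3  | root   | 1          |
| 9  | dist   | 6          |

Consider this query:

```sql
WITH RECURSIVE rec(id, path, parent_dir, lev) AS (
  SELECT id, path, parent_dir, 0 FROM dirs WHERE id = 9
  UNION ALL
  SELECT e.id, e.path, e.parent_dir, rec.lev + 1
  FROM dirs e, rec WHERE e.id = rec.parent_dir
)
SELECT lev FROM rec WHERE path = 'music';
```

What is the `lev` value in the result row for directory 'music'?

Base: id=9 (dist), parent_dir=6, lev 0.
Iteration 1: join on id=6 -> etc (id 6, parent_dir=4, lev 1).
Iteration 2: join on id=4 -> usr (id 4, parent_dir=1, lev 2).
Iteration 3: join on id=1 -> music (id 1, parent_dir=NULL, lev 3).
Iteration 4: parent_dir is NULL; no match; recursion stops.

3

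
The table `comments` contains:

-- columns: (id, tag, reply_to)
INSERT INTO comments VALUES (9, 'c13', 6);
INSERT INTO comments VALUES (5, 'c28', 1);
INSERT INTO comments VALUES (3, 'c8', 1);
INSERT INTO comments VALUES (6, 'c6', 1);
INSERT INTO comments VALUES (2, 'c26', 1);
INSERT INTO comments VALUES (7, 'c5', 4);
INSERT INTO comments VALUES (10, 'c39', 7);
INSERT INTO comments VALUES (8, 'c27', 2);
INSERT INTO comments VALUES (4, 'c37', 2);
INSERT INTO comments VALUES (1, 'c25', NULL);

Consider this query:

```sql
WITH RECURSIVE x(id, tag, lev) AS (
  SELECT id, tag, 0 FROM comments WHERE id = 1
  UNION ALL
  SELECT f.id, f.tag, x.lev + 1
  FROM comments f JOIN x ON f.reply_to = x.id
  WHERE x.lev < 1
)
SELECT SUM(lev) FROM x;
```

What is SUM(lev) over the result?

4

Base: id=1 (c25) at lev 0.
Iteration 1: rows with reply_to in {1} -> c26 (id 2, lev 1), c8 (id 3, lev 1), c28 (id 5, lev 1), c6 (id 6, lev 1).
Iteration 2: lev < 1 fails for all current rows; recursion stops.
SUM(lev) = 0 + 1 + 1 + 1 + 1 = 4.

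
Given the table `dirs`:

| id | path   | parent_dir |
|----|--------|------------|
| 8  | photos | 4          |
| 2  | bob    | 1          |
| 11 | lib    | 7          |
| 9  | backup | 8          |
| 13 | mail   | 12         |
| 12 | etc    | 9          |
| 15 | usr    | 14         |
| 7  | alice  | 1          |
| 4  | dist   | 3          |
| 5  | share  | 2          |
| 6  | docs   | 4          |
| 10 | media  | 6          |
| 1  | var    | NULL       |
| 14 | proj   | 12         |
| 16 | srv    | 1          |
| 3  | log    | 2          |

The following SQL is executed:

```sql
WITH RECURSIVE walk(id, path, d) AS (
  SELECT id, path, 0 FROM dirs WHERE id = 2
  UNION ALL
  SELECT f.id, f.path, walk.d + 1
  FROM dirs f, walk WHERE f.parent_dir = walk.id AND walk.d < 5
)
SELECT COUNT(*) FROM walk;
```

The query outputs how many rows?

Base: id=2 (bob) at d 0.
Iteration 1: rows with parent_dir in {2} -> log (id 3, d 1), share (id 5, d 1).
Iteration 2: rows with parent_dir in {3,5} -> dist (id 4, d 2).
Iteration 3: rows with parent_dir in {4} -> docs (id 6, d 3), photos (id 8, d 3).
Iteration 4: rows with parent_dir in {6,8} -> backup (id 9, d 4), media (id 10, d 4).
Iteration 5: rows with parent_dir in {9,10} -> etc (id 12, d 5).
Iteration 6: d < 5 fails for all current rows; recursion stops.
Total rows emitted: 9.

9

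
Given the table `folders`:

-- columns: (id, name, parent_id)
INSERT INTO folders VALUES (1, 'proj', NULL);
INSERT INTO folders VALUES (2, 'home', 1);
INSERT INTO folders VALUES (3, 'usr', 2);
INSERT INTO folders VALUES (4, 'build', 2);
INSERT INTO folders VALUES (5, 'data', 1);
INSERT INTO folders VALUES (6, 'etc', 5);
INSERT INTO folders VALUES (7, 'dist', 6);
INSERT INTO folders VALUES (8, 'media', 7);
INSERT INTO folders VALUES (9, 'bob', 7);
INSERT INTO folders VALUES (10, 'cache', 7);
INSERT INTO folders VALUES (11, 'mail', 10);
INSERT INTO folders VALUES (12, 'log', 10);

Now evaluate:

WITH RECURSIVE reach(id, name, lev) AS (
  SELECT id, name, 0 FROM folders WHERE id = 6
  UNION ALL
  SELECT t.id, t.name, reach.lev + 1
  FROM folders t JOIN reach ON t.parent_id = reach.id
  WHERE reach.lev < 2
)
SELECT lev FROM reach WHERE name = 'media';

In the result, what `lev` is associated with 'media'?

Base: id=6 (etc) at lev 0.
Iteration 1: rows with parent_id in {6} -> dist (id 7, lev 1).
Iteration 2: rows with parent_id in {7} -> media (id 8, lev 2), bob (id 9, lev 2), cache (id 10, lev 2).
Iteration 3: lev < 2 fails for all current rows; recursion stops.

2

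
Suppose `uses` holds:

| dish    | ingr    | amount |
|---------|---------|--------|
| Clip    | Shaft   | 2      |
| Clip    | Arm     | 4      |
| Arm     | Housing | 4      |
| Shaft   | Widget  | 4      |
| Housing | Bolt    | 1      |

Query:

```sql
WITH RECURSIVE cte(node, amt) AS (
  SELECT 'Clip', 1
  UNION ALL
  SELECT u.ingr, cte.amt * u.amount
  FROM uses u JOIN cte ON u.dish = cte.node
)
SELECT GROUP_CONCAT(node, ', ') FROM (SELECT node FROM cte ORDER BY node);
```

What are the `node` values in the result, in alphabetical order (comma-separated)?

Arm, Bolt, Clip, Housing, Shaft, Widget

Base: (Clip, amt=1).
Iteration 1: components of {Clip} -> Arm = 1*4 = 4, Shaft = 1*2 = 2.
Iteration 2: components of {Arm,Shaft} -> Housing = 4*4 = 16, Widget = 2*4 = 8.
Iteration 3: components of {Housing,Widget} -> Bolt = 16*1 = 16.
Iteration 4: no further components; recursion stops.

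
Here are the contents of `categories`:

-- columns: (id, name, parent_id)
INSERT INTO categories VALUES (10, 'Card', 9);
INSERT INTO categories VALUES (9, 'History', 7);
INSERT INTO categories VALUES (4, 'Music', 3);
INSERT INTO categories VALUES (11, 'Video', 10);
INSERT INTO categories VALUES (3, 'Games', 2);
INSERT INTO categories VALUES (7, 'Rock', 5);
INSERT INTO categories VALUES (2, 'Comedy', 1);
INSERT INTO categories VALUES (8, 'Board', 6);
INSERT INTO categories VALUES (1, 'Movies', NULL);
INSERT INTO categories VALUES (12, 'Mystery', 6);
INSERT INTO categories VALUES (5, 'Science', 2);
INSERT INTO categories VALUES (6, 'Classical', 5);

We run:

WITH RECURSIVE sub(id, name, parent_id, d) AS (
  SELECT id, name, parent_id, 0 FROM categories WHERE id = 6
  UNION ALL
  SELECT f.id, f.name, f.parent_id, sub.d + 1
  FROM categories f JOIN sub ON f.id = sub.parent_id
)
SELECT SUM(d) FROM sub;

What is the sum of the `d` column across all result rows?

Base: id=6 (Classical), parent_id=5, d 0.
Iteration 1: join on id=5 -> Science (id 5, parent_id=2, d 1).
Iteration 2: join on id=2 -> Comedy (id 2, parent_id=1, d 2).
Iteration 3: join on id=1 -> Movies (id 1, parent_id=NULL, d 3).
Iteration 4: parent_id is NULL; no match; recursion stops.
SUM(d) = 0 + 1 + 2 + 3 = 6.

6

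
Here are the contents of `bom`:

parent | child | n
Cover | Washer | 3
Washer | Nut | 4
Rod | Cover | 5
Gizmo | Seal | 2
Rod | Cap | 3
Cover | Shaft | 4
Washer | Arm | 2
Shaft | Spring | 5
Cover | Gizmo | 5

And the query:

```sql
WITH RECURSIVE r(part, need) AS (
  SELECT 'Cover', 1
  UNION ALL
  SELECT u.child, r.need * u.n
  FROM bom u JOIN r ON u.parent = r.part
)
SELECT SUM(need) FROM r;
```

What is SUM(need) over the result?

61

Base: (Cover, need=1).
Iteration 1: components of {Cover} -> Gizmo = 1*5 = 5, Shaft = 1*4 = 4, Washer = 1*3 = 3.
Iteration 2: components of {Gizmo,Shaft,Washer} -> Arm = 3*2 = 6, Nut = 3*4 = 12, Seal = 5*2 = 10, Spring = 4*5 = 20.
Iteration 3: no further components; recursion stops.
SUM(need) = 1 + 3 + 4 + 5 + 6 + 12 + 20 + 10 = 61.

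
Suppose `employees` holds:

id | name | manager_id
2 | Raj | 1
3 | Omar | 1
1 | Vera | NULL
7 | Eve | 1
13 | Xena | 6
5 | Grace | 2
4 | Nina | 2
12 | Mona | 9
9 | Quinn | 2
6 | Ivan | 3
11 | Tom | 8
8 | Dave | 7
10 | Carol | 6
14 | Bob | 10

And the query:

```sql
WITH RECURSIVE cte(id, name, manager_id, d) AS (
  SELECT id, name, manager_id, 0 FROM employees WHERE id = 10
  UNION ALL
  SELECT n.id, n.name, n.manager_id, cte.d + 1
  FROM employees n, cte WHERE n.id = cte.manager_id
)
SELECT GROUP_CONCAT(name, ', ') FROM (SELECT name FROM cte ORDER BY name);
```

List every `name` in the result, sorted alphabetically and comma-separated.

Base: id=10 (Carol), manager_id=6, d 0.
Iteration 1: join on id=6 -> Ivan (id 6, manager_id=3, d 1).
Iteration 2: join on id=3 -> Omar (id 3, manager_id=1, d 2).
Iteration 3: join on id=1 -> Vera (id 1, manager_id=NULL, d 3).
Iteration 4: manager_id is NULL; no match; recursion stops.

Carol, Ivan, Omar, Vera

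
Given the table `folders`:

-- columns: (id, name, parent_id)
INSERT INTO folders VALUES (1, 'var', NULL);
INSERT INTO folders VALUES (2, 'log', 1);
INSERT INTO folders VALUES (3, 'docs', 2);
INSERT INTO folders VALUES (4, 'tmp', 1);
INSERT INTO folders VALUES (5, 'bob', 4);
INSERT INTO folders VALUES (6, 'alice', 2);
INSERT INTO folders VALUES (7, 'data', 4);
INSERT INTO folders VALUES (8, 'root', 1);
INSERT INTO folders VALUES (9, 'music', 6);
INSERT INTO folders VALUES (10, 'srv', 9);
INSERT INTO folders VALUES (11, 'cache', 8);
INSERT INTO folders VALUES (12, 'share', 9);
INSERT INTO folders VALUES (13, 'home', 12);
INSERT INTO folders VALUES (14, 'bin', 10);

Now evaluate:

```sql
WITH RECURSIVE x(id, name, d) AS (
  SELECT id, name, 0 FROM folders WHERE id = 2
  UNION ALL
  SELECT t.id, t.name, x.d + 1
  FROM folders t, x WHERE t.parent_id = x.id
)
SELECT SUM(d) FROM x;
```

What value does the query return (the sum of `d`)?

Base: id=2 (log) at d 0.
Iteration 1: rows with parent_id in {2} -> docs (id 3, d 1), alice (id 6, d 1).
Iteration 2: rows with parent_id in {3,6} -> music (id 9, d 2).
Iteration 3: rows with parent_id in {9} -> srv (id 10, d 3), share (id 12, d 3).
Iteration 4: rows with parent_id in {10,12} -> home (id 13, d 4), bin (id 14, d 4).
Iteration 5: no rows with parent_id in {13,14}; recursion stops.
SUM(d) = 0 + 1 + 1 + 2 + 3 + 3 + 4 + 4 = 18.

18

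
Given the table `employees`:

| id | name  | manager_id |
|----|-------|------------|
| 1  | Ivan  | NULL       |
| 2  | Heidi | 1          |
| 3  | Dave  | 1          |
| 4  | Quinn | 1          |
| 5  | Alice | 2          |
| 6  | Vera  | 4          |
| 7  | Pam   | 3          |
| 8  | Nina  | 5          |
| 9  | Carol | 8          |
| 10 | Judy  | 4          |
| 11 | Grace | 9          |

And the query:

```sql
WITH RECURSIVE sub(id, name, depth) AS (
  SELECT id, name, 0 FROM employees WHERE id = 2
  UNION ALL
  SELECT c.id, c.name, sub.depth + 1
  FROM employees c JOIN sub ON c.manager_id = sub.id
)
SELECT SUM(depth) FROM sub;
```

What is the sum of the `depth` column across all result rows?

Base: id=2 (Heidi) at depth 0.
Iteration 1: rows with manager_id in {2} -> Alice (id 5, depth 1).
Iteration 2: rows with manager_id in {5} -> Nina (id 8, depth 2).
Iteration 3: rows with manager_id in {8} -> Carol (id 9, depth 3).
Iteration 4: rows with manager_id in {9} -> Grace (id 11, depth 4).
Iteration 5: no rows with manager_id in {11}; recursion stops.
SUM(depth) = 0 + 1 + 2 + 3 + 4 = 10.

10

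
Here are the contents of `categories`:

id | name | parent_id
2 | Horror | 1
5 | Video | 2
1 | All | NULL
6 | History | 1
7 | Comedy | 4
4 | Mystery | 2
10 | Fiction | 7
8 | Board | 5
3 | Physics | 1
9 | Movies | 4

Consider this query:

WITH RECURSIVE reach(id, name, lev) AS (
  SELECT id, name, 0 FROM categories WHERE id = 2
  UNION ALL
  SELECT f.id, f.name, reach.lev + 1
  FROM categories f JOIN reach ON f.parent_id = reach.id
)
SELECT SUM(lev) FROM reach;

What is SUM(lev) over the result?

Base: id=2 (Horror) at lev 0.
Iteration 1: rows with parent_id in {2} -> Mystery (id 4, lev 1), Video (id 5, lev 1).
Iteration 2: rows with parent_id in {4,5} -> Comedy (id 7, lev 2), Board (id 8, lev 2), Movies (id 9, lev 2).
Iteration 3: rows with parent_id in {7,8,9} -> Fiction (id 10, lev 3).
Iteration 4: no rows with parent_id in {10}; recursion stops.
SUM(lev) = 0 + 1 + 1 + 2 + 2 + 2 + 3 = 11.

11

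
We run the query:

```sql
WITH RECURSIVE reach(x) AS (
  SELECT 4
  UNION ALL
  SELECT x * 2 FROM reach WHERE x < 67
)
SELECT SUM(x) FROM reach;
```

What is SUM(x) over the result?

Base: x=4.
Iteration 1: 4 < 67 holds -> x = 4 * 2 = 8.
Iteration 2: 8 < 67 holds -> x = 8 * 2 = 16.
Iteration 3: 16 < 67 holds -> x = 16 * 2 = 32.
Iteration 4: 32 < 67 holds -> x = 32 * 2 = 64.
Iteration 5: 64 < 67 holds -> x = 64 * 2 = 128.
Iteration 6: 128 < 67 fails; recursion stops.
SUM(x) = 4 + 8 + 16 + 32 + 64 + 128 = 252.

252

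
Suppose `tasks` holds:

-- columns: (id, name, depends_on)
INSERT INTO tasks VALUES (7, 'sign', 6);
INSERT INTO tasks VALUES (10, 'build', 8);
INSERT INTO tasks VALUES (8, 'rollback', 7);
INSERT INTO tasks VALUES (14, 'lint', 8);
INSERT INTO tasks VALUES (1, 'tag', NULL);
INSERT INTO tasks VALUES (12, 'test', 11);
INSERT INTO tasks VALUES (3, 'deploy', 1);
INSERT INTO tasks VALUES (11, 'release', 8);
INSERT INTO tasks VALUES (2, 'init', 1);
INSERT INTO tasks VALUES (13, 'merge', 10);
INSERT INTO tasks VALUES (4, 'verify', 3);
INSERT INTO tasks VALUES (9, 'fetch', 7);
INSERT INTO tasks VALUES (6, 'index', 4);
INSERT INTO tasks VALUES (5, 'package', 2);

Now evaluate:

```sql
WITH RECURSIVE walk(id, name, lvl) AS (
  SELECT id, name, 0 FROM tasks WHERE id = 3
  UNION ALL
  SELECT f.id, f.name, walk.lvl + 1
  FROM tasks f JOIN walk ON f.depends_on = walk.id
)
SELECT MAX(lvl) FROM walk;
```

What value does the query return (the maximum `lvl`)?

6

Base: id=3 (deploy) at lvl 0.
Iteration 1: rows with depends_on in {3} -> verify (id 4, lvl 1).
Iteration 2: rows with depends_on in {4} -> index (id 6, lvl 2).
Iteration 3: rows with depends_on in {6} -> sign (id 7, lvl 3).
Iteration 4: rows with depends_on in {7} -> rollback (id 8, lvl 4), fetch (id 9, lvl 4).
Iteration 5: rows with depends_on in {8,9} -> build (id 10, lvl 5), release (id 11, lvl 5), lint (id 14, lvl 5).
Iteration 6: rows with depends_on in {10,11,14} -> test (id 12, lvl 6), merge (id 13, lvl 6).
Iteration 7: no rows with depends_on in {12,13}; recursion stops.
lvl values: 0, 1, 2, 3, 4, 4, 5, 5, 5, 6, 6; the maximum is 6.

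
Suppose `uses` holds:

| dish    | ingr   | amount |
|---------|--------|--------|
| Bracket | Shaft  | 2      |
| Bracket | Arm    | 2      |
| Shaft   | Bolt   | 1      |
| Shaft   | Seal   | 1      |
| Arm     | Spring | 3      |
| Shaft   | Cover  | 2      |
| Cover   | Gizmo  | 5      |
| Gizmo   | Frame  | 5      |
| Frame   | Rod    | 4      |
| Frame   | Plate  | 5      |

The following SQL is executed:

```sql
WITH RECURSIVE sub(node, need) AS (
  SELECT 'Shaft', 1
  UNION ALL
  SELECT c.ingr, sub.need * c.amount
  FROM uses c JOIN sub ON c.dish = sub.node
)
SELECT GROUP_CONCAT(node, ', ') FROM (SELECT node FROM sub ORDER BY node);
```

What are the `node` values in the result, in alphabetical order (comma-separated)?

Base: (Shaft, need=1).
Iteration 1: components of {Shaft} -> Bolt = 1*1 = 1, Cover = 1*2 = 2, Seal = 1*1 = 1.
Iteration 2: components of {Bolt,Cover,Seal} -> Gizmo = 2*5 = 10.
Iteration 3: components of {Gizmo} -> Frame = 10*5 = 50.
Iteration 4: components of {Frame} -> Plate = 50*5 = 250, Rod = 50*4 = 200.
Iteration 5: no further components; recursion stops.

Bolt, Cover, Frame, Gizmo, Plate, Rod, Seal, Shaft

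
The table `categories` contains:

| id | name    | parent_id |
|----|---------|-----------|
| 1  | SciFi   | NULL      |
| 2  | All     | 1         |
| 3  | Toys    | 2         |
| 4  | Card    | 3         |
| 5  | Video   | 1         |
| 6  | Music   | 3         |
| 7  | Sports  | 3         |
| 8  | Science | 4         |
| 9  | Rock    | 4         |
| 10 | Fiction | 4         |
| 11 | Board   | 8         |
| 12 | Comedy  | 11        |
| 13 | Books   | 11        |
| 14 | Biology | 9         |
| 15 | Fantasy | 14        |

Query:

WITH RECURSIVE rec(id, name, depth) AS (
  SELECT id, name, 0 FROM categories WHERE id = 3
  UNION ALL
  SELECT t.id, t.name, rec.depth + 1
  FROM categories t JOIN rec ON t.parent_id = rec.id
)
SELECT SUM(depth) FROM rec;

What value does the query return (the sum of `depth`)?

Base: id=3 (Toys) at depth 0.
Iteration 1: rows with parent_id in {3} -> Card (id 4, depth 1), Music (id 6, depth 1), Sports (id 7, depth 1).
Iteration 2: rows with parent_id in {4,6,7} -> Science (id 8, depth 2), Rock (id 9, depth 2), Fiction (id 10, depth 2).
Iteration 3: rows with parent_id in {8,9,10} -> Board (id 11, depth 3), Biology (id 14, depth 3).
Iteration 4: rows with parent_id in {11,14} -> Comedy (id 12, depth 4), Books (id 13, depth 4), Fantasy (id 15, depth 4).
Iteration 5: no rows with parent_id in {12,13,15}; recursion stops.
SUM(depth) = 0 + 1 + 1 + 1 + 2 + 2 + 2 + 3 + 3 + 4 + 4 + 4 = 27.

27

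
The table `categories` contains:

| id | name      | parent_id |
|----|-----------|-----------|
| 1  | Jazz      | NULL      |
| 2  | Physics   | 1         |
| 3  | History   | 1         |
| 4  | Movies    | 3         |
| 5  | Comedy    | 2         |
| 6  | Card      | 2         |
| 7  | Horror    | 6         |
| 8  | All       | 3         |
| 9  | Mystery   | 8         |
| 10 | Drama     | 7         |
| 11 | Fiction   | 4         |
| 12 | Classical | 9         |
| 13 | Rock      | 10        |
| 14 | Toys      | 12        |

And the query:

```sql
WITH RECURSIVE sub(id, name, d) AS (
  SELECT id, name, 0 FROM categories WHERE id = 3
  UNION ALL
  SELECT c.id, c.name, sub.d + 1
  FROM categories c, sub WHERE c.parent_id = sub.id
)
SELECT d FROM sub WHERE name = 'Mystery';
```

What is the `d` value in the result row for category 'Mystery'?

2

Base: id=3 (History) at d 0.
Iteration 1: rows with parent_id in {3} -> Movies (id 4, d 1), All (id 8, d 1).
Iteration 2: rows with parent_id in {4,8} -> Mystery (id 9, d 2), Fiction (id 11, d 2).
Iteration 3: rows with parent_id in {9,11} -> Classical (id 12, d 3).
Iteration 4: rows with parent_id in {12} -> Toys (id 14, d 4).
Iteration 5: no rows with parent_id in {14}; recursion stops.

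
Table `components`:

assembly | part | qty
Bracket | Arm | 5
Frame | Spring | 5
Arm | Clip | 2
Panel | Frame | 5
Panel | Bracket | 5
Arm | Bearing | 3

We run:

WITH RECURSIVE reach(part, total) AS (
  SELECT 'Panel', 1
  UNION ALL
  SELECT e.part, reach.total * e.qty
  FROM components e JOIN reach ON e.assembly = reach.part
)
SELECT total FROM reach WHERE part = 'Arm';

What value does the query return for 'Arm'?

25

Base: (Panel, total=1).
Iteration 1: components of {Panel} -> Bracket = 1*5 = 5, Frame = 1*5 = 5.
Iteration 2: components of {Bracket,Frame} -> Arm = 5*5 = 25, Spring = 5*5 = 25.
Iteration 3: components of {Arm,Spring} -> Bearing = 25*3 = 75, Clip = 25*2 = 50.
Iteration 4: no further components; recursion stops.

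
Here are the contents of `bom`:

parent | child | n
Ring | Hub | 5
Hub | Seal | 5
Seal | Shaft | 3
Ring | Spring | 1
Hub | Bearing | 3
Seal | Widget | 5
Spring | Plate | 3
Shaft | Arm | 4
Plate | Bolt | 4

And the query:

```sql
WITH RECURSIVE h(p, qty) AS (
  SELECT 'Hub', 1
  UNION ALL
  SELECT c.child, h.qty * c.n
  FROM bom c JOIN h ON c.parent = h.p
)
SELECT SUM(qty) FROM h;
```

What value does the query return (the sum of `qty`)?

109

Base: (Hub, qty=1).
Iteration 1: components of {Hub} -> Bearing = 1*3 = 3, Seal = 1*5 = 5.
Iteration 2: components of {Bearing,Seal} -> Shaft = 5*3 = 15, Widget = 5*5 = 25.
Iteration 3: components of {Shaft,Widget} -> Arm = 15*4 = 60.
Iteration 4: no further components; recursion stops.
SUM(qty) = 1 + 5 + 3 + 15 + 25 + 60 = 109.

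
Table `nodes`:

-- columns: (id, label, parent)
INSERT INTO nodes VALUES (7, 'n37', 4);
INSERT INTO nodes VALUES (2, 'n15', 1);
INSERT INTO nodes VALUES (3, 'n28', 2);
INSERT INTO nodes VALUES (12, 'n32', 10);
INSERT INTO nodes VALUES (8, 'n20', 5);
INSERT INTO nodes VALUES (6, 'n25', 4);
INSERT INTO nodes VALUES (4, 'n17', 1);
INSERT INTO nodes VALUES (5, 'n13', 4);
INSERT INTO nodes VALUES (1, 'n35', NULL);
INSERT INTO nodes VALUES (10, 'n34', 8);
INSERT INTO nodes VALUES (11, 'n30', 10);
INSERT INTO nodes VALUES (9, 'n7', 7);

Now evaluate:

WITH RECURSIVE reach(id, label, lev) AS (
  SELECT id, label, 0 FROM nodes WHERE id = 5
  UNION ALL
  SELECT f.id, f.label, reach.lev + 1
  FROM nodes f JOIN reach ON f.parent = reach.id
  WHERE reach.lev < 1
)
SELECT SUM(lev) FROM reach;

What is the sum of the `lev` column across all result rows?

1

Base: id=5 (n13) at lev 0.
Iteration 1: rows with parent in {5} -> n20 (id 8, lev 1).
Iteration 2: lev < 1 fails for all current rows; recursion stops.
SUM(lev) = 0 + 1 = 1.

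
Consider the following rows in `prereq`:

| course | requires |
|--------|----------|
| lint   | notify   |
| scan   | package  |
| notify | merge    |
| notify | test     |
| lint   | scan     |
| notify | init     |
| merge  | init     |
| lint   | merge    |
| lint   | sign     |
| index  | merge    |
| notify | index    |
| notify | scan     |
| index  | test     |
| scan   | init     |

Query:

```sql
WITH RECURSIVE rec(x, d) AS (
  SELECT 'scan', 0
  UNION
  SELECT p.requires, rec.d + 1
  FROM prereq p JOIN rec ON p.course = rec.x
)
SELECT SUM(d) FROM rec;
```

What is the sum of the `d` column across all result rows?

Base: (scan, d=0).
Iteration 1: edges from {scan} -> (init, d=1), (package, d=1).
Iteration 2: no outgoing edges from {init,package}; recursion stops.
SUM(d) = 0 + 1 + 1 = 2.

2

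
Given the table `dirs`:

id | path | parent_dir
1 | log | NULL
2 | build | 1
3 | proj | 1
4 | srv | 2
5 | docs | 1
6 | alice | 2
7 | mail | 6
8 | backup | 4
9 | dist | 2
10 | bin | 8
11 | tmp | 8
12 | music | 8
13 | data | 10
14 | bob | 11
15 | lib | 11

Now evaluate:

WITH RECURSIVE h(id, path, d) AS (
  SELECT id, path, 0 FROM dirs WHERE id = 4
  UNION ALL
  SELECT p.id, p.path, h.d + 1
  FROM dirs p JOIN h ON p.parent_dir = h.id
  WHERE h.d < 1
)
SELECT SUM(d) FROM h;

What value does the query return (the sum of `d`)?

Base: id=4 (srv) at d 0.
Iteration 1: rows with parent_dir in {4} -> backup (id 8, d 1).
Iteration 2: d < 1 fails for all current rows; recursion stops.
SUM(d) = 0 + 1 = 1.

1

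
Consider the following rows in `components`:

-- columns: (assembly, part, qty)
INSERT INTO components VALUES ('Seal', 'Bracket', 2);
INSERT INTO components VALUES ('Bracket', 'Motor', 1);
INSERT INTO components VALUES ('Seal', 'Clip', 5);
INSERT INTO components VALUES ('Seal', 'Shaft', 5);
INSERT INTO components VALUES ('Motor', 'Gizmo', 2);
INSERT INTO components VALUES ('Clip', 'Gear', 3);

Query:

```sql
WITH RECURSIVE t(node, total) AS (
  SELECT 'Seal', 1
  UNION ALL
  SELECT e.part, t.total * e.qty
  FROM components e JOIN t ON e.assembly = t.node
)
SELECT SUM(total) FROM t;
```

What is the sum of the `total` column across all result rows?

Base: (Seal, total=1).
Iteration 1: components of {Seal} -> Bracket = 1*2 = 2, Clip = 1*5 = 5, Shaft = 1*5 = 5.
Iteration 2: components of {Bracket,Clip,Shaft} -> Gear = 5*3 = 15, Motor = 2*1 = 2.
Iteration 3: components of {Gear,Motor} -> Gizmo = 2*2 = 4.
Iteration 4: no further components; recursion stops.
SUM(total) = 1 + 2 + 5 + 5 + 2 + 15 + 4 = 34.

34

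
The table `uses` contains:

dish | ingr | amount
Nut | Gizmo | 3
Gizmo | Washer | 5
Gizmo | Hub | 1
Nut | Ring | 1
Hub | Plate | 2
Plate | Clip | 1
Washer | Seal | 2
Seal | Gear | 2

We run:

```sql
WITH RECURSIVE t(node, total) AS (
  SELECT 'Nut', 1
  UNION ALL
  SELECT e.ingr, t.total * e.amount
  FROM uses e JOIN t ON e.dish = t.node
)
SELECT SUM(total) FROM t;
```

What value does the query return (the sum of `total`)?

125

Base: (Nut, total=1).
Iteration 1: components of {Nut} -> Gizmo = 1*3 = 3, Ring = 1*1 = 1.
Iteration 2: components of {Gizmo,Ring} -> Hub = 3*1 = 3, Washer = 3*5 = 15.
Iteration 3: components of {Hub,Washer} -> Plate = 3*2 = 6, Seal = 15*2 = 30.
Iteration 4: components of {Plate,Seal} -> Clip = 6*1 = 6, Gear = 30*2 = 60.
Iteration 5: no further components; recursion stops.
SUM(total) = 1 + 3 + 1 + 15 + 3 + 30 + 6 + 60 + 6 = 125.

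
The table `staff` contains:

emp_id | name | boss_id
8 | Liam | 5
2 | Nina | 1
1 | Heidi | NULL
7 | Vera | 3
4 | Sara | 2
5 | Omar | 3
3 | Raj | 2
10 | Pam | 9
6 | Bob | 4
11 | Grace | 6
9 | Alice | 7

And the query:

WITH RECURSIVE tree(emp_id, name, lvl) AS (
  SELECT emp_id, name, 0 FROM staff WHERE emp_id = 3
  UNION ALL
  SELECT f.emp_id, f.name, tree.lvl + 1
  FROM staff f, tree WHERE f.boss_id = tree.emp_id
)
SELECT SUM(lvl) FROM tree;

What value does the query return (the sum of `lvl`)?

9

Base: emp_id=3 (Raj) at lvl 0.
Iteration 1: rows with boss_id in {3} -> Omar (id 5, lvl 1), Vera (id 7, lvl 1).
Iteration 2: rows with boss_id in {5,7} -> Liam (id 8, lvl 2), Alice (id 9, lvl 2).
Iteration 3: rows with boss_id in {8,9} -> Pam (id 10, lvl 3).
Iteration 4: no rows with boss_id in {10}; recursion stops.
SUM(lvl) = 0 + 1 + 1 + 2 + 2 + 3 = 9.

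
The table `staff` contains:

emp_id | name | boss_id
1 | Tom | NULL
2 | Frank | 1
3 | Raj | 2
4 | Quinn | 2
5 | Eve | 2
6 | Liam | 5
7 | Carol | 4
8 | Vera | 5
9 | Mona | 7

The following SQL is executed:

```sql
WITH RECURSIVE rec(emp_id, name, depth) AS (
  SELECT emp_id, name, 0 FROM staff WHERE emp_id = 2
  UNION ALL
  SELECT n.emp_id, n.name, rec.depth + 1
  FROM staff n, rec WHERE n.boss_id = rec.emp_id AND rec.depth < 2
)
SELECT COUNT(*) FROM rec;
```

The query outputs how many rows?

7

Base: emp_id=2 (Frank) at depth 0.
Iteration 1: rows with boss_id in {2} -> Raj (id 3, depth 1), Quinn (id 4, depth 1), Eve (id 5, depth 1).
Iteration 2: rows with boss_id in {3,4,5} -> Liam (id 6, depth 2), Carol (id 7, depth 2), Vera (id 8, depth 2).
Iteration 3: depth < 2 fails for all current rows; recursion stops.
Total rows emitted: 7.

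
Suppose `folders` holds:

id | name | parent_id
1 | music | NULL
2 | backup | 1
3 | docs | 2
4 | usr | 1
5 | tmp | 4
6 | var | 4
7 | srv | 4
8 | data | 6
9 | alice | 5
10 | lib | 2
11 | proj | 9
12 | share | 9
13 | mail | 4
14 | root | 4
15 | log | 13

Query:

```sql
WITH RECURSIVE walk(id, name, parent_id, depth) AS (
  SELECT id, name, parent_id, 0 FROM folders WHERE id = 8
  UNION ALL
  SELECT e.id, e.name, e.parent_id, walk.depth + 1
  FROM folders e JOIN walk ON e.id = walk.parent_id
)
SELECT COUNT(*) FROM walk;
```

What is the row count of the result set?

4

Base: id=8 (data), parent_id=6, depth 0.
Iteration 1: join on id=6 -> var (id 6, parent_id=4, depth 1).
Iteration 2: join on id=4 -> usr (id 4, parent_id=1, depth 2).
Iteration 3: join on id=1 -> music (id 1, parent_id=NULL, depth 3).
Iteration 4: parent_id is NULL; no match; recursion stops.
Total rows emitted: 4.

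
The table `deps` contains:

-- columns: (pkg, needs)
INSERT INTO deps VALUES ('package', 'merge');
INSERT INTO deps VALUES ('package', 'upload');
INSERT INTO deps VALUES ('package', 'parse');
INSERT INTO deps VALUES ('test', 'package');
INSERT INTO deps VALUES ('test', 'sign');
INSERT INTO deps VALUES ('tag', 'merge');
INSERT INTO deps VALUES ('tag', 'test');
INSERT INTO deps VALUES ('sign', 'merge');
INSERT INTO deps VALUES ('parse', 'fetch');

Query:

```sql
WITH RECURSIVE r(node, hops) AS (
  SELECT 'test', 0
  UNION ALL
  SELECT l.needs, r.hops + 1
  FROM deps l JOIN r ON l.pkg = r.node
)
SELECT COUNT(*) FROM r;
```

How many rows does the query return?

8

Base: (test, hops=0).
Iteration 1: edges from {test} -> (package, hops=1), (sign, hops=1).
Iteration 2: edges from {package,sign} -> (merge, hops=2) x2, (parse, hops=2), (upload, hops=2). [UNION ALL keeps all 4 new rows, including repeats]
Iteration 3: edges from {merge,parse,upload} -> (fetch, hops=3).
Iteration 4: no outgoing edges from {fetch}; recursion stops.
Total rows emitted: 8.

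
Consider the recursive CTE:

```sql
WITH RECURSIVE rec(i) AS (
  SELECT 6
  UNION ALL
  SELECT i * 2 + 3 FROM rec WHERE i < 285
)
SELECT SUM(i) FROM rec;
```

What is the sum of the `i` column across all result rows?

Base: i=6.
Iteration 1: 6 < 285 holds -> i = 6 * 2 + 3 = 15.
Iteration 2: 15 < 285 holds -> i = 15 * 2 + 3 = 33.
Iteration 3: 33 < 285 holds -> i = 33 * 2 + 3 = 69.
Iteration 4: 69 < 285 holds -> i = 69 * 2 + 3 = 141.
Iteration 5: 141 < 285 holds -> i = 141 * 2 + 3 = 285.
Iteration 6: 285 < 285 fails; recursion stops.
SUM(i) = 6 + 15 + 33 + 69 + 141 + 285 = 549.

549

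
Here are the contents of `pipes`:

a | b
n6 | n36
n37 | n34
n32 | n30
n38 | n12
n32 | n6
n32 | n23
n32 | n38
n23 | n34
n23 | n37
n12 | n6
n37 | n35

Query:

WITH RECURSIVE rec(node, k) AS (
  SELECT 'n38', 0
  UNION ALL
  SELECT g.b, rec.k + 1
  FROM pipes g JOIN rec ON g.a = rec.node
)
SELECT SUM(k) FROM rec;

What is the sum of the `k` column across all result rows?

Base: (n38, k=0).
Iteration 1: edges from {n38} -> (n12, k=1).
Iteration 2: edges from {n12} -> (n6, k=2).
Iteration 3: edges from {n6} -> (n36, k=3).
Iteration 4: no outgoing edges from {n36}; recursion stops.
SUM(k) = 0 + 1 + 2 + 3 = 6.

6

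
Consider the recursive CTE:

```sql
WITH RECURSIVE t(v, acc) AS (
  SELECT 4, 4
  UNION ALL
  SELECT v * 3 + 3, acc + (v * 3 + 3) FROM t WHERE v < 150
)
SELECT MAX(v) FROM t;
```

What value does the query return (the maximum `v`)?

444

Base: v=4, acc=4.
Iteration 1: 4 < 150 holds -> v = 4 * 3 + 3 = 15, acc = 4 + 15 = 19.
Iteration 2: 15 < 150 holds -> v = 15 * 3 + 3 = 48, acc = 19 + 48 = 67.
Iteration 3: 48 < 150 holds -> v = 48 * 3 + 3 = 147, acc = 67 + 147 = 214.
Iteration 4: 147 < 150 holds -> v = 147 * 3 + 3 = 444, acc = 214 + 444 = 658.
Iteration 5: 444 < 150 fails; recursion stops.
v values: 4, 15, 48, 147, 444; the maximum is 444.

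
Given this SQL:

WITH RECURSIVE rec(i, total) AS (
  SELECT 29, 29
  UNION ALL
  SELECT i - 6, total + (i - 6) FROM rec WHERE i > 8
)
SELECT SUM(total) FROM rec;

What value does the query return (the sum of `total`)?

315

Base: i=29, total=29.
Iteration 1: 29 > 8 holds -> i = 29 - 6 = 23, total = 29 + 23 = 52.
Iteration 2: 23 > 8 holds -> i = 23 - 6 = 17, total = 52 + 17 = 69.
Iteration 3: 17 > 8 holds -> i = 17 - 6 = 11, total = 69 + 11 = 80.
Iteration 4: 11 > 8 holds -> i = 11 - 6 = 5, total = 80 + 5 = 85.
Iteration 5: 5 > 8 fails; recursion stops.
SUM(total) = 29 + 52 + 69 + 80 + 85 = 315.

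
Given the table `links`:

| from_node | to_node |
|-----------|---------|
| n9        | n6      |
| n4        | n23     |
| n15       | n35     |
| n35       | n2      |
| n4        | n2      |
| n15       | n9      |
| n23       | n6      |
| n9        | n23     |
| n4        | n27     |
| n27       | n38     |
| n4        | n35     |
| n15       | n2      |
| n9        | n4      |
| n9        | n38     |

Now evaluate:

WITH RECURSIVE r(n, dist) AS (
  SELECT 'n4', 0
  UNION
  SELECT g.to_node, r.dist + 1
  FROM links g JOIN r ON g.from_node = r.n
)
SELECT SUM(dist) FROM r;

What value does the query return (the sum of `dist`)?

10

Base: (n4, dist=0).
Iteration 1: edges from {n4} -> (n2, dist=1), (n23, dist=1), (n27, dist=1), (n35, dist=1).
Iteration 2: edges from {n2,n23,n27,n35} -> (n2, dist=2), (n38, dist=2), (n6, dist=2).
Iteration 3: no outgoing edges from {n2,n38,n6}; recursion stops.
SUM(dist) = 0 + 1 + 1 + 1 + 1 + 2 + 2 + 2 = 10.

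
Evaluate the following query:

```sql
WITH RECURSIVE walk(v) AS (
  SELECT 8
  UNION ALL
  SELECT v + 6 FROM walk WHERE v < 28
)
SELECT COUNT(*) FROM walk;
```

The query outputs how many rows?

5

Base: v=8.
Iteration 1: 8 < 28 holds -> v = 8 + 6 = 14.
Iteration 2: 14 < 28 holds -> v = 14 + 6 = 20.
Iteration 3: 20 < 28 holds -> v = 20 + 6 = 26.
Iteration 4: 26 < 28 holds -> v = 26 + 6 = 32.
Iteration 5: 32 < 28 fails; recursion stops.
Total rows emitted: 5.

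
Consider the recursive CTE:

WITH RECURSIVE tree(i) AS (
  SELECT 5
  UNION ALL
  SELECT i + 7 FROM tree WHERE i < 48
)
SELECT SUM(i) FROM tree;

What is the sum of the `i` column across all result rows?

Base: i=5.
Iteration 1: 5 < 48 holds -> i = 5 + 7 = 12.
Iteration 2: 12 < 48 holds -> i = 12 + 7 = 19.
Iteration 3: 19 < 48 holds -> i = 19 + 7 = 26.
Iteration 4: 26 < 48 holds -> i = 26 + 7 = 33.
Iteration 5: 33 < 48 holds -> i = 33 + 7 = 40.
Iteration 6: 40 < 48 holds -> i = 40 + 7 = 47.
Iteration 7: 47 < 48 holds -> i = 47 + 7 = 54.
Iteration 8: 54 < 48 fails; recursion stops.
SUM(i) = 5 + 12 + 19 + 26 + 33 + 40 + 47 + 54 = 236.

236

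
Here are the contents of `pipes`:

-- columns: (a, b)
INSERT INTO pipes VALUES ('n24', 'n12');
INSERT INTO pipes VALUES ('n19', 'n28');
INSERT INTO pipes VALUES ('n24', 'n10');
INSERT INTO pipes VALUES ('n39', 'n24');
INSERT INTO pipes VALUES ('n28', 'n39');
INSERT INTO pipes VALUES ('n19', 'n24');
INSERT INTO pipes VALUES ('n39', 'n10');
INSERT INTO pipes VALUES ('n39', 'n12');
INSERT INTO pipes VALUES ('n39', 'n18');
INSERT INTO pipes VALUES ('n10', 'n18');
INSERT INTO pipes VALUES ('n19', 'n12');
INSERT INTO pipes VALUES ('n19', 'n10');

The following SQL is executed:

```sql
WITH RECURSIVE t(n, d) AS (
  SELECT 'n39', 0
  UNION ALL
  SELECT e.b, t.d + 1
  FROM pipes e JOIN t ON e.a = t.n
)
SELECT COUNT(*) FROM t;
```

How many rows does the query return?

Base: (n39, d=0).
Iteration 1: edges from {n39} -> (n10, d=1), (n12, d=1), (n18, d=1), (n24, d=1).
Iteration 2: edges from {n10,n12,n18,n24} -> (n10, d=2), (n12, d=2), (n18, d=2).
Iteration 3: edges from {n10,n12,n18} -> (n18, d=3).
Iteration 4: no outgoing edges from {n18}; recursion stops.
Total rows emitted: 9.

9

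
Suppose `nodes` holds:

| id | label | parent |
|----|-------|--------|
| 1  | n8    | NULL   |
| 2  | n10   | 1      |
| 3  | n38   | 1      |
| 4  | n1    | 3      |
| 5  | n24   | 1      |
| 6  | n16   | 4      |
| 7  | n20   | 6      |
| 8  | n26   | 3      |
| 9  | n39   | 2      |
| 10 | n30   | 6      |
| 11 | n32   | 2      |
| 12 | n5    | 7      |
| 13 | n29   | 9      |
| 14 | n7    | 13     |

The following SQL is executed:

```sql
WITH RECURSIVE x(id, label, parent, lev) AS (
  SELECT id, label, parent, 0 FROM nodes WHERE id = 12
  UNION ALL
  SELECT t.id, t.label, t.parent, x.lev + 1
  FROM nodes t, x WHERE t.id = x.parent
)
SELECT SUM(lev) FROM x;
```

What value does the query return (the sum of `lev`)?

Base: id=12 (n5), parent=7, lev 0.
Iteration 1: join on id=7 -> n20 (id 7, parent=6, lev 1).
Iteration 2: join on id=6 -> n16 (id 6, parent=4, lev 2).
Iteration 3: join on id=4 -> n1 (id 4, parent=3, lev 3).
Iteration 4: join on id=3 -> n38 (id 3, parent=1, lev 4).
Iteration 5: join on id=1 -> n8 (id 1, parent=NULL, lev 5).
Iteration 6: parent is NULL; no match; recursion stops.
SUM(lev) = 0 + 1 + 2 + 3 + 4 + 5 = 15.

15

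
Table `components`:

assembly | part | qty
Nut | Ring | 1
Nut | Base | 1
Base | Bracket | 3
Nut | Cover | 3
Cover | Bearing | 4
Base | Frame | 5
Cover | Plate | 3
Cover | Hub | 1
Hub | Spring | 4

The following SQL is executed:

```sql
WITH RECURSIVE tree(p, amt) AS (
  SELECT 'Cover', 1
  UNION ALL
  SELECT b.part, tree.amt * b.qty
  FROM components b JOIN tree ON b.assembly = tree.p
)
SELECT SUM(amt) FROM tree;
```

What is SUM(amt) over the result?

Base: (Cover, amt=1).
Iteration 1: components of {Cover} -> Bearing = 1*4 = 4, Hub = 1*1 = 1, Plate = 1*3 = 3.
Iteration 2: components of {Bearing,Hub,Plate} -> Spring = 1*4 = 4.
Iteration 3: no further components; recursion stops.
SUM(amt) = 1 + 4 + 3 + 1 + 4 = 13.

13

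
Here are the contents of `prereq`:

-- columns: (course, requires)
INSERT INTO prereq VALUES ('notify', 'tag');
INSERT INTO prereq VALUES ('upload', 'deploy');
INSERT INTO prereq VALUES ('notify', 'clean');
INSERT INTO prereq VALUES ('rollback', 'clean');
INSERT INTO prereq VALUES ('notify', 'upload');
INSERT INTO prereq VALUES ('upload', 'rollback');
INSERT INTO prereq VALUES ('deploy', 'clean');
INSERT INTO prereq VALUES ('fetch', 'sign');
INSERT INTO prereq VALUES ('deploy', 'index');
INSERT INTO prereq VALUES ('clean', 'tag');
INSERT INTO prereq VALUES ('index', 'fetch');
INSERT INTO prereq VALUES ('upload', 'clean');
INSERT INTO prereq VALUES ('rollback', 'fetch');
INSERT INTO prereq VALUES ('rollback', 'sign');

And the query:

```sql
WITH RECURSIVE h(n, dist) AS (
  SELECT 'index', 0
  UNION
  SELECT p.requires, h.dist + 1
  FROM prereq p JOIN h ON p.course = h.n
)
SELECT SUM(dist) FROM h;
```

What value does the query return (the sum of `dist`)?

3

Base: (index, dist=0).
Iteration 1: edges from {index} -> (fetch, dist=1).
Iteration 2: edges from {fetch} -> (sign, dist=2).
Iteration 3: no outgoing edges from {sign}; recursion stops.
SUM(dist) = 0 + 1 + 2 = 3.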